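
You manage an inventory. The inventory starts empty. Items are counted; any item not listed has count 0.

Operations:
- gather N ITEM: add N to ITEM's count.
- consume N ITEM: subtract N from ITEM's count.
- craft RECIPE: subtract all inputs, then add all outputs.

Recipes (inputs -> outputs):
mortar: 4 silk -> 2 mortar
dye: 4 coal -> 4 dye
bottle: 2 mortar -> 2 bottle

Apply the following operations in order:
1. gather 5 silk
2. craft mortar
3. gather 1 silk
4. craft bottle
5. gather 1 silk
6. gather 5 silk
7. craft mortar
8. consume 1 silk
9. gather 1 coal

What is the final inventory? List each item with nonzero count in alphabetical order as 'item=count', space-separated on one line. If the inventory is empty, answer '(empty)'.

After 1 (gather 5 silk): silk=5
After 2 (craft mortar): mortar=2 silk=1
After 3 (gather 1 silk): mortar=2 silk=2
After 4 (craft bottle): bottle=2 silk=2
After 5 (gather 1 silk): bottle=2 silk=3
After 6 (gather 5 silk): bottle=2 silk=8
After 7 (craft mortar): bottle=2 mortar=2 silk=4
After 8 (consume 1 silk): bottle=2 mortar=2 silk=3
After 9 (gather 1 coal): bottle=2 coal=1 mortar=2 silk=3

Answer: bottle=2 coal=1 mortar=2 silk=3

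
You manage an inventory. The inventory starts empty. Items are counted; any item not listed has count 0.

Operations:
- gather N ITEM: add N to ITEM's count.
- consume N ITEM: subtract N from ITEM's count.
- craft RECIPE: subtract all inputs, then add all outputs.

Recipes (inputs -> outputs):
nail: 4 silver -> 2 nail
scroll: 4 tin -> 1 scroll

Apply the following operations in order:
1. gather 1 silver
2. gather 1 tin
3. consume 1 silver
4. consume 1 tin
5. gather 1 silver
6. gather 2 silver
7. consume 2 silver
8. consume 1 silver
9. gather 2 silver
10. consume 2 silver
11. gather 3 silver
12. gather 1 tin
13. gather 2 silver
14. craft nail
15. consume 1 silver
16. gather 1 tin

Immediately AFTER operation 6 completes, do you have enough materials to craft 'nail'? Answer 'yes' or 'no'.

After 1 (gather 1 silver): silver=1
After 2 (gather 1 tin): silver=1 tin=1
After 3 (consume 1 silver): tin=1
After 4 (consume 1 tin): (empty)
After 5 (gather 1 silver): silver=1
After 6 (gather 2 silver): silver=3

Answer: no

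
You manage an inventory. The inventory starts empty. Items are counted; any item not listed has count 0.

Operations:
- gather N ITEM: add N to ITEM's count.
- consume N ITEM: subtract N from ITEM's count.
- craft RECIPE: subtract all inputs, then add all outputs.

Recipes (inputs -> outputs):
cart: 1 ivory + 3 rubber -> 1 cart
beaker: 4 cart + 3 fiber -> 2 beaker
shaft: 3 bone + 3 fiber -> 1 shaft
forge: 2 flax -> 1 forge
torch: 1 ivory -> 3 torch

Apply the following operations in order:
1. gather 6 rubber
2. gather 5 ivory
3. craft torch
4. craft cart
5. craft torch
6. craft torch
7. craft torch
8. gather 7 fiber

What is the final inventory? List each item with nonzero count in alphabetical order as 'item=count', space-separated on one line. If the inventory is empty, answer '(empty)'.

Answer: cart=1 fiber=7 rubber=3 torch=12

Derivation:
After 1 (gather 6 rubber): rubber=6
After 2 (gather 5 ivory): ivory=5 rubber=6
After 3 (craft torch): ivory=4 rubber=6 torch=3
After 4 (craft cart): cart=1 ivory=3 rubber=3 torch=3
After 5 (craft torch): cart=1 ivory=2 rubber=3 torch=6
After 6 (craft torch): cart=1 ivory=1 rubber=3 torch=9
After 7 (craft torch): cart=1 rubber=3 torch=12
After 8 (gather 7 fiber): cart=1 fiber=7 rubber=3 torch=12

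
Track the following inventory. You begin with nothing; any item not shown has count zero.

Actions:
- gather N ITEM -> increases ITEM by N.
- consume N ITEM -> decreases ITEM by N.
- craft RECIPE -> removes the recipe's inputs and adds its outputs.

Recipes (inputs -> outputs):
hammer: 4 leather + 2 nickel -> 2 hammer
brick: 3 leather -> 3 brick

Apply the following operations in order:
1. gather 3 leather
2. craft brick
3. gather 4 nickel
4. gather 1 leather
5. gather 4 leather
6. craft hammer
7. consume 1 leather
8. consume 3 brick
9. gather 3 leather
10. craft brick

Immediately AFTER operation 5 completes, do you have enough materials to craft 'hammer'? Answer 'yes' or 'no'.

Answer: yes

Derivation:
After 1 (gather 3 leather): leather=3
After 2 (craft brick): brick=3
After 3 (gather 4 nickel): brick=3 nickel=4
After 4 (gather 1 leather): brick=3 leather=1 nickel=4
After 5 (gather 4 leather): brick=3 leather=5 nickel=4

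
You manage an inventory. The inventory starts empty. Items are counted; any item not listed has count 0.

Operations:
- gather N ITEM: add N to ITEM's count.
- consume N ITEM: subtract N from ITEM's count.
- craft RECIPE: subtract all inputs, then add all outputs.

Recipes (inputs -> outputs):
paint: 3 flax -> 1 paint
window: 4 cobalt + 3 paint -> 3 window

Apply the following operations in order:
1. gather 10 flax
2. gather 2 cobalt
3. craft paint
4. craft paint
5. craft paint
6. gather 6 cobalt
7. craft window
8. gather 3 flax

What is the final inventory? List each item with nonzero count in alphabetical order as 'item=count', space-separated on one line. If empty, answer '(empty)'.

After 1 (gather 10 flax): flax=10
After 2 (gather 2 cobalt): cobalt=2 flax=10
After 3 (craft paint): cobalt=2 flax=7 paint=1
After 4 (craft paint): cobalt=2 flax=4 paint=2
After 5 (craft paint): cobalt=2 flax=1 paint=3
After 6 (gather 6 cobalt): cobalt=8 flax=1 paint=3
After 7 (craft window): cobalt=4 flax=1 window=3
After 8 (gather 3 flax): cobalt=4 flax=4 window=3

Answer: cobalt=4 flax=4 window=3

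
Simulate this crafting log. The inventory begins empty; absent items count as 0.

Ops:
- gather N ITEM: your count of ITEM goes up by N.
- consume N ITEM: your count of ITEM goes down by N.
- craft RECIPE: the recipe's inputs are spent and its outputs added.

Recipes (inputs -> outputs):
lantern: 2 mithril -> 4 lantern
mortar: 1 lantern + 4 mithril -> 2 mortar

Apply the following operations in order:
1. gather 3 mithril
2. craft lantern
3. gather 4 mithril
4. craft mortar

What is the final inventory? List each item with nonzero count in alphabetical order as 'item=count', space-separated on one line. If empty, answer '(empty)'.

Answer: lantern=3 mithril=1 mortar=2

Derivation:
After 1 (gather 3 mithril): mithril=3
After 2 (craft lantern): lantern=4 mithril=1
After 3 (gather 4 mithril): lantern=4 mithril=5
After 4 (craft mortar): lantern=3 mithril=1 mortar=2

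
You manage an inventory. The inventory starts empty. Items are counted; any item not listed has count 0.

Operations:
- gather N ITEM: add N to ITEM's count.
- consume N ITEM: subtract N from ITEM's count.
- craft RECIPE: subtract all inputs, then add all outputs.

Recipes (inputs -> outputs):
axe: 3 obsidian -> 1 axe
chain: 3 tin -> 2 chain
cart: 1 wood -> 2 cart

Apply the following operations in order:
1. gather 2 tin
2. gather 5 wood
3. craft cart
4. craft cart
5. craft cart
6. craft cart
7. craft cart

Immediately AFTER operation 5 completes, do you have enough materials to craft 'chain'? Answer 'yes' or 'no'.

Answer: no

Derivation:
After 1 (gather 2 tin): tin=2
After 2 (gather 5 wood): tin=2 wood=5
After 3 (craft cart): cart=2 tin=2 wood=4
After 4 (craft cart): cart=4 tin=2 wood=3
After 5 (craft cart): cart=6 tin=2 wood=2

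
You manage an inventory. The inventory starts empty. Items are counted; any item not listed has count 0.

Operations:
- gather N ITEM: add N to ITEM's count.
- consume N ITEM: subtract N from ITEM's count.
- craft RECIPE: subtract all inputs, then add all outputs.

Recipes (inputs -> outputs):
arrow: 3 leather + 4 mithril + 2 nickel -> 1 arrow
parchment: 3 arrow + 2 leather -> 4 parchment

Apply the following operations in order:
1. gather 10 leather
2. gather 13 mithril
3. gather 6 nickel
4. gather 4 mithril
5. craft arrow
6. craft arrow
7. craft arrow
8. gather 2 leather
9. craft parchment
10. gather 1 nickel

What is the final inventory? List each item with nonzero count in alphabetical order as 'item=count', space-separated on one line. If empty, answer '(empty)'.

After 1 (gather 10 leather): leather=10
After 2 (gather 13 mithril): leather=10 mithril=13
After 3 (gather 6 nickel): leather=10 mithril=13 nickel=6
After 4 (gather 4 mithril): leather=10 mithril=17 nickel=6
After 5 (craft arrow): arrow=1 leather=7 mithril=13 nickel=4
After 6 (craft arrow): arrow=2 leather=4 mithril=9 nickel=2
After 7 (craft arrow): arrow=3 leather=1 mithril=5
After 8 (gather 2 leather): arrow=3 leather=3 mithril=5
After 9 (craft parchment): leather=1 mithril=5 parchment=4
After 10 (gather 1 nickel): leather=1 mithril=5 nickel=1 parchment=4

Answer: leather=1 mithril=5 nickel=1 parchment=4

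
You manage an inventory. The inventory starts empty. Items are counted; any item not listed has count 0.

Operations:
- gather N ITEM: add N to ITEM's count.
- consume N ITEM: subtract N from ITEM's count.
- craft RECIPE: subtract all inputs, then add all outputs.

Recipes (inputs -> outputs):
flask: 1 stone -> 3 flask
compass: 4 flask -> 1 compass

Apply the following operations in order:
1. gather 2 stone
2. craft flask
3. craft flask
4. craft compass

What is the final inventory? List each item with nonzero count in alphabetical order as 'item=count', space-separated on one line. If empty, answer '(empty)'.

Answer: compass=1 flask=2

Derivation:
After 1 (gather 2 stone): stone=2
After 2 (craft flask): flask=3 stone=1
After 3 (craft flask): flask=6
After 4 (craft compass): compass=1 flask=2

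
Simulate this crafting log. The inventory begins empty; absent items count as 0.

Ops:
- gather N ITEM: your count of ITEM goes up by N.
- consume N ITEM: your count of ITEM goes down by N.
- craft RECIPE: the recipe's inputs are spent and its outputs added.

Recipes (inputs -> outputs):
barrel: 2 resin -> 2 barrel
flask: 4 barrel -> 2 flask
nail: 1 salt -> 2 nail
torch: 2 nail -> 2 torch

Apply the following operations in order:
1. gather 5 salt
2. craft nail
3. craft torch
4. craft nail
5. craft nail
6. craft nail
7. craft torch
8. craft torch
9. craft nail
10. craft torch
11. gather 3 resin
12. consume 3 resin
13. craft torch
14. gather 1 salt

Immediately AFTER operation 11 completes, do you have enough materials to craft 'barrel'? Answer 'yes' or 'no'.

After 1 (gather 5 salt): salt=5
After 2 (craft nail): nail=2 salt=4
After 3 (craft torch): salt=4 torch=2
After 4 (craft nail): nail=2 salt=3 torch=2
After 5 (craft nail): nail=4 salt=2 torch=2
After 6 (craft nail): nail=6 salt=1 torch=2
After 7 (craft torch): nail=4 salt=1 torch=4
After 8 (craft torch): nail=2 salt=1 torch=6
After 9 (craft nail): nail=4 torch=6
After 10 (craft torch): nail=2 torch=8
After 11 (gather 3 resin): nail=2 resin=3 torch=8

Answer: yes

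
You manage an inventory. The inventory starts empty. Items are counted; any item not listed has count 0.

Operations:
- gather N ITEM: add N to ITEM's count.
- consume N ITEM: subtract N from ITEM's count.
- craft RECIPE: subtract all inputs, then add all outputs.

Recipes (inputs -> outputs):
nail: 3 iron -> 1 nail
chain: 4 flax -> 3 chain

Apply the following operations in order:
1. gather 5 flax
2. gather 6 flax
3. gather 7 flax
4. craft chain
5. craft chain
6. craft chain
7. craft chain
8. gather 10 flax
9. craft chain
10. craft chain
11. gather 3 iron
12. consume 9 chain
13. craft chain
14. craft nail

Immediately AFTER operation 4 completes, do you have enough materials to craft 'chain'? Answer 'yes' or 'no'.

After 1 (gather 5 flax): flax=5
After 2 (gather 6 flax): flax=11
After 3 (gather 7 flax): flax=18
After 4 (craft chain): chain=3 flax=14

Answer: yes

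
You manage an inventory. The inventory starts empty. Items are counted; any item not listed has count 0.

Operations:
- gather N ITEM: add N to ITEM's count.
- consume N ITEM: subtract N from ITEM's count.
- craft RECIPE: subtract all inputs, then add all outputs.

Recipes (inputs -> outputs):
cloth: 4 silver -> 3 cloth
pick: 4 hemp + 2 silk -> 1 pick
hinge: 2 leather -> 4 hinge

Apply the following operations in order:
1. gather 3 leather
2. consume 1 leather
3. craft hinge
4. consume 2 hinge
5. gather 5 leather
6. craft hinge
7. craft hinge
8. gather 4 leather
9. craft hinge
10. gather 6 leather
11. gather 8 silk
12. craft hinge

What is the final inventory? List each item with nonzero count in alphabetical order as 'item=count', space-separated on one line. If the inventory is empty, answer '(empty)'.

After 1 (gather 3 leather): leather=3
After 2 (consume 1 leather): leather=2
After 3 (craft hinge): hinge=4
After 4 (consume 2 hinge): hinge=2
After 5 (gather 5 leather): hinge=2 leather=5
After 6 (craft hinge): hinge=6 leather=3
After 7 (craft hinge): hinge=10 leather=1
After 8 (gather 4 leather): hinge=10 leather=5
After 9 (craft hinge): hinge=14 leather=3
After 10 (gather 6 leather): hinge=14 leather=9
After 11 (gather 8 silk): hinge=14 leather=9 silk=8
After 12 (craft hinge): hinge=18 leather=7 silk=8

Answer: hinge=18 leather=7 silk=8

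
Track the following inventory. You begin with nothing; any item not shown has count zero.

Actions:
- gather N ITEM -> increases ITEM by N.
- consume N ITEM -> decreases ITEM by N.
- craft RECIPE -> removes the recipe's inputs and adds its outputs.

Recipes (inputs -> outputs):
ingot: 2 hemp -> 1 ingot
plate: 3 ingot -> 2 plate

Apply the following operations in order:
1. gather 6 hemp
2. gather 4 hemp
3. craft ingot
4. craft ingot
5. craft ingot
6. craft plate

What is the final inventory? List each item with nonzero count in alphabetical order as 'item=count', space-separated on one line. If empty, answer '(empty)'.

Answer: hemp=4 plate=2

Derivation:
After 1 (gather 6 hemp): hemp=6
After 2 (gather 4 hemp): hemp=10
After 3 (craft ingot): hemp=8 ingot=1
After 4 (craft ingot): hemp=6 ingot=2
After 5 (craft ingot): hemp=4 ingot=3
After 6 (craft plate): hemp=4 plate=2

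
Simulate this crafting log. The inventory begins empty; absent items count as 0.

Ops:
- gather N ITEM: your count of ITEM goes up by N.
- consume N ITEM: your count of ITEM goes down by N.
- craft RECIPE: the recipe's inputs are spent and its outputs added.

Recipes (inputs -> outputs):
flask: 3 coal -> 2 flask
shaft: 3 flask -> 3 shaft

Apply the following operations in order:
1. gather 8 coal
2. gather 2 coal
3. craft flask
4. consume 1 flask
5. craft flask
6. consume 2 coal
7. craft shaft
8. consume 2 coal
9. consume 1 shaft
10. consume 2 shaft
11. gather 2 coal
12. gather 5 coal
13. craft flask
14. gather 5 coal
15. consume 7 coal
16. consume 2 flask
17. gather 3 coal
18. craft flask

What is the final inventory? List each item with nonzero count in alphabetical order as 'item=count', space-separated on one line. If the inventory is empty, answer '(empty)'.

Answer: coal=2 flask=2

Derivation:
After 1 (gather 8 coal): coal=8
After 2 (gather 2 coal): coal=10
After 3 (craft flask): coal=7 flask=2
After 4 (consume 1 flask): coal=7 flask=1
After 5 (craft flask): coal=4 flask=3
After 6 (consume 2 coal): coal=2 flask=3
After 7 (craft shaft): coal=2 shaft=3
After 8 (consume 2 coal): shaft=3
After 9 (consume 1 shaft): shaft=2
After 10 (consume 2 shaft): (empty)
After 11 (gather 2 coal): coal=2
After 12 (gather 5 coal): coal=7
After 13 (craft flask): coal=4 flask=2
After 14 (gather 5 coal): coal=9 flask=2
After 15 (consume 7 coal): coal=2 flask=2
After 16 (consume 2 flask): coal=2
After 17 (gather 3 coal): coal=5
After 18 (craft flask): coal=2 flask=2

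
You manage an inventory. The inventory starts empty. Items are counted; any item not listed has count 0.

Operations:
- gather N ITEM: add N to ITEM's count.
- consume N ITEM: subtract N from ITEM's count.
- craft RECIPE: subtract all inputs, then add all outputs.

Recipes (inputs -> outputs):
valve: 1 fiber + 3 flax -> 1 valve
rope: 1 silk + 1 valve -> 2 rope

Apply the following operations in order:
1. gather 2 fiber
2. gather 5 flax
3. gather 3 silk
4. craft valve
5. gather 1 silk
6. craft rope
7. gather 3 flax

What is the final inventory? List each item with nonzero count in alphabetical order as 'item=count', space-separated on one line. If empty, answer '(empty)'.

After 1 (gather 2 fiber): fiber=2
After 2 (gather 5 flax): fiber=2 flax=5
After 3 (gather 3 silk): fiber=2 flax=5 silk=3
After 4 (craft valve): fiber=1 flax=2 silk=3 valve=1
After 5 (gather 1 silk): fiber=1 flax=2 silk=4 valve=1
After 6 (craft rope): fiber=1 flax=2 rope=2 silk=3
After 7 (gather 3 flax): fiber=1 flax=5 rope=2 silk=3

Answer: fiber=1 flax=5 rope=2 silk=3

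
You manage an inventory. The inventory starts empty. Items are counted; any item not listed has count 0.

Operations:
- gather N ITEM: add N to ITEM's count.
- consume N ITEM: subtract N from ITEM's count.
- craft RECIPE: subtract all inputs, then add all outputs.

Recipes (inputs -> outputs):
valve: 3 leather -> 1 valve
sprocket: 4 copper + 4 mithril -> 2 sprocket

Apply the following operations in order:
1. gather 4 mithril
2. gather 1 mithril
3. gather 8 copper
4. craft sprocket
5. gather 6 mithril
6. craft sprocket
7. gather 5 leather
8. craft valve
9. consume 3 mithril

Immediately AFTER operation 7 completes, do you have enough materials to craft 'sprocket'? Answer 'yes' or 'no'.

Answer: no

Derivation:
After 1 (gather 4 mithril): mithril=4
After 2 (gather 1 mithril): mithril=5
After 3 (gather 8 copper): copper=8 mithril=5
After 4 (craft sprocket): copper=4 mithril=1 sprocket=2
After 5 (gather 6 mithril): copper=4 mithril=7 sprocket=2
After 6 (craft sprocket): mithril=3 sprocket=4
After 7 (gather 5 leather): leather=5 mithril=3 sprocket=4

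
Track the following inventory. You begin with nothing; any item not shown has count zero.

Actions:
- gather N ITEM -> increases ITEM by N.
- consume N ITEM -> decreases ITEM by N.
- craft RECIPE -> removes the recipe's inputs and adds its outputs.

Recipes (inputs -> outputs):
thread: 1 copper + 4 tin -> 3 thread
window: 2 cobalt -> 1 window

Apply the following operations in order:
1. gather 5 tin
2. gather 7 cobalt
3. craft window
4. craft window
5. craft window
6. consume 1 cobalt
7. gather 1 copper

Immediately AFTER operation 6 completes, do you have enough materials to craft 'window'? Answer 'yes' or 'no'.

Answer: no

Derivation:
After 1 (gather 5 tin): tin=5
After 2 (gather 7 cobalt): cobalt=7 tin=5
After 3 (craft window): cobalt=5 tin=5 window=1
After 4 (craft window): cobalt=3 tin=5 window=2
After 5 (craft window): cobalt=1 tin=5 window=3
After 6 (consume 1 cobalt): tin=5 window=3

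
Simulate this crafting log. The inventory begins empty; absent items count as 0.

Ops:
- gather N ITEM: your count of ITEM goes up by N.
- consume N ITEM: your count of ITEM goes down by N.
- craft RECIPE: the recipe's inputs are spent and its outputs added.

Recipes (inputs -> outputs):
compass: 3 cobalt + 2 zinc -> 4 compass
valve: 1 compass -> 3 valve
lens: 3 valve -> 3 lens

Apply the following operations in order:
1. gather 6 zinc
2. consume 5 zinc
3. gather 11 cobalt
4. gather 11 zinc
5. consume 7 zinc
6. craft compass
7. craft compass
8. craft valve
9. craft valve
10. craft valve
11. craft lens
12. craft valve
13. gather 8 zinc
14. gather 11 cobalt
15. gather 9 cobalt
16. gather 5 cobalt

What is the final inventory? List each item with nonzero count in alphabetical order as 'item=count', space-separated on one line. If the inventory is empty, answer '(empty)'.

Answer: cobalt=30 compass=4 lens=3 valve=9 zinc=9

Derivation:
After 1 (gather 6 zinc): zinc=6
After 2 (consume 5 zinc): zinc=1
After 3 (gather 11 cobalt): cobalt=11 zinc=1
After 4 (gather 11 zinc): cobalt=11 zinc=12
After 5 (consume 7 zinc): cobalt=11 zinc=5
After 6 (craft compass): cobalt=8 compass=4 zinc=3
After 7 (craft compass): cobalt=5 compass=8 zinc=1
After 8 (craft valve): cobalt=5 compass=7 valve=3 zinc=1
After 9 (craft valve): cobalt=5 compass=6 valve=6 zinc=1
After 10 (craft valve): cobalt=5 compass=5 valve=9 zinc=1
After 11 (craft lens): cobalt=5 compass=5 lens=3 valve=6 zinc=1
After 12 (craft valve): cobalt=5 compass=4 lens=3 valve=9 zinc=1
After 13 (gather 8 zinc): cobalt=5 compass=4 lens=3 valve=9 zinc=9
After 14 (gather 11 cobalt): cobalt=16 compass=4 lens=3 valve=9 zinc=9
After 15 (gather 9 cobalt): cobalt=25 compass=4 lens=3 valve=9 zinc=9
After 16 (gather 5 cobalt): cobalt=30 compass=4 lens=3 valve=9 zinc=9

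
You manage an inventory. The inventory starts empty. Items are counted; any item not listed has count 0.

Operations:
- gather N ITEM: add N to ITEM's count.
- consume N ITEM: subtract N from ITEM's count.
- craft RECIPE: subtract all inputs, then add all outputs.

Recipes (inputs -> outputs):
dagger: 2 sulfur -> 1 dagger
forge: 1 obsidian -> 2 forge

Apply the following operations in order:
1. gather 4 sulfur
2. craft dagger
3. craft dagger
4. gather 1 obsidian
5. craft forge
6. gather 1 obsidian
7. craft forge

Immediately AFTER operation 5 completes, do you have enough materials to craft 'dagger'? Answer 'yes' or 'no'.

Answer: no

Derivation:
After 1 (gather 4 sulfur): sulfur=4
After 2 (craft dagger): dagger=1 sulfur=2
After 3 (craft dagger): dagger=2
After 4 (gather 1 obsidian): dagger=2 obsidian=1
After 5 (craft forge): dagger=2 forge=2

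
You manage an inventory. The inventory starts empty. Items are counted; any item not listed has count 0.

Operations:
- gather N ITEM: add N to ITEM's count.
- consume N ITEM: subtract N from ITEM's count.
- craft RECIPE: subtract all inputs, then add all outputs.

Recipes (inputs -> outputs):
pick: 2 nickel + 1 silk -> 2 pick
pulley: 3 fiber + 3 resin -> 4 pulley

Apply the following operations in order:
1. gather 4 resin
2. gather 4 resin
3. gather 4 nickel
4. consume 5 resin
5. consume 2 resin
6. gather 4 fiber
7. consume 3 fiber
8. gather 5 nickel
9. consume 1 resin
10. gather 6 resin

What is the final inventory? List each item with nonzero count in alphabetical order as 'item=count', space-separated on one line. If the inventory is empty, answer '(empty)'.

After 1 (gather 4 resin): resin=4
After 2 (gather 4 resin): resin=8
After 3 (gather 4 nickel): nickel=4 resin=8
After 4 (consume 5 resin): nickel=4 resin=3
After 5 (consume 2 resin): nickel=4 resin=1
After 6 (gather 4 fiber): fiber=4 nickel=4 resin=1
After 7 (consume 3 fiber): fiber=1 nickel=4 resin=1
After 8 (gather 5 nickel): fiber=1 nickel=9 resin=1
After 9 (consume 1 resin): fiber=1 nickel=9
After 10 (gather 6 resin): fiber=1 nickel=9 resin=6

Answer: fiber=1 nickel=9 resin=6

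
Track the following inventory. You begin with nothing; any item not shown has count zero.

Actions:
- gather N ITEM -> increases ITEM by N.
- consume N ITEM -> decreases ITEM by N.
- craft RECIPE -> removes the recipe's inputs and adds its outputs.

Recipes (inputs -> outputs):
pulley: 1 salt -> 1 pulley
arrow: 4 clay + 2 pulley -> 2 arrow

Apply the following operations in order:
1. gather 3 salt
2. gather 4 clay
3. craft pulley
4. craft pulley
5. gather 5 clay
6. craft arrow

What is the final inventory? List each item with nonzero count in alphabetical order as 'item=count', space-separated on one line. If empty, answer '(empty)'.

Answer: arrow=2 clay=5 salt=1

Derivation:
After 1 (gather 3 salt): salt=3
After 2 (gather 4 clay): clay=4 salt=3
After 3 (craft pulley): clay=4 pulley=1 salt=2
After 4 (craft pulley): clay=4 pulley=2 salt=1
After 5 (gather 5 clay): clay=9 pulley=2 salt=1
After 6 (craft arrow): arrow=2 clay=5 salt=1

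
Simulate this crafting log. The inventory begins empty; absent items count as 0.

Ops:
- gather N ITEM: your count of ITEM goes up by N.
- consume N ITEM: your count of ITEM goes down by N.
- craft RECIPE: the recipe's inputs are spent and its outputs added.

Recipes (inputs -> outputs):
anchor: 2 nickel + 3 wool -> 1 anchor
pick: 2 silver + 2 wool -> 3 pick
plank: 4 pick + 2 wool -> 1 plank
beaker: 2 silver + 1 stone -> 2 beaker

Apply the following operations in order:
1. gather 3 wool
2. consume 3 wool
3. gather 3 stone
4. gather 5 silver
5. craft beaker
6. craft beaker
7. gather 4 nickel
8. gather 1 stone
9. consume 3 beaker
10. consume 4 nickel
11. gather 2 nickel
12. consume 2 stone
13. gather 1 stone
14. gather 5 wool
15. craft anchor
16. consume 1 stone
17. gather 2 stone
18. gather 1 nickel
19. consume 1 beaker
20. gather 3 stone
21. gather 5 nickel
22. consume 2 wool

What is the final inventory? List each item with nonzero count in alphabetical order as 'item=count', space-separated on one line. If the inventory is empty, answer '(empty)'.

After 1 (gather 3 wool): wool=3
After 2 (consume 3 wool): (empty)
After 3 (gather 3 stone): stone=3
After 4 (gather 5 silver): silver=5 stone=3
After 5 (craft beaker): beaker=2 silver=3 stone=2
After 6 (craft beaker): beaker=4 silver=1 stone=1
After 7 (gather 4 nickel): beaker=4 nickel=4 silver=1 stone=1
After 8 (gather 1 stone): beaker=4 nickel=4 silver=1 stone=2
After 9 (consume 3 beaker): beaker=1 nickel=4 silver=1 stone=2
After 10 (consume 4 nickel): beaker=1 silver=1 stone=2
After 11 (gather 2 nickel): beaker=1 nickel=2 silver=1 stone=2
After 12 (consume 2 stone): beaker=1 nickel=2 silver=1
After 13 (gather 1 stone): beaker=1 nickel=2 silver=1 stone=1
After 14 (gather 5 wool): beaker=1 nickel=2 silver=1 stone=1 wool=5
After 15 (craft anchor): anchor=1 beaker=1 silver=1 stone=1 wool=2
After 16 (consume 1 stone): anchor=1 beaker=1 silver=1 wool=2
After 17 (gather 2 stone): anchor=1 beaker=1 silver=1 stone=2 wool=2
After 18 (gather 1 nickel): anchor=1 beaker=1 nickel=1 silver=1 stone=2 wool=2
After 19 (consume 1 beaker): anchor=1 nickel=1 silver=1 stone=2 wool=2
After 20 (gather 3 stone): anchor=1 nickel=1 silver=1 stone=5 wool=2
After 21 (gather 5 nickel): anchor=1 nickel=6 silver=1 stone=5 wool=2
After 22 (consume 2 wool): anchor=1 nickel=6 silver=1 stone=5

Answer: anchor=1 nickel=6 silver=1 stone=5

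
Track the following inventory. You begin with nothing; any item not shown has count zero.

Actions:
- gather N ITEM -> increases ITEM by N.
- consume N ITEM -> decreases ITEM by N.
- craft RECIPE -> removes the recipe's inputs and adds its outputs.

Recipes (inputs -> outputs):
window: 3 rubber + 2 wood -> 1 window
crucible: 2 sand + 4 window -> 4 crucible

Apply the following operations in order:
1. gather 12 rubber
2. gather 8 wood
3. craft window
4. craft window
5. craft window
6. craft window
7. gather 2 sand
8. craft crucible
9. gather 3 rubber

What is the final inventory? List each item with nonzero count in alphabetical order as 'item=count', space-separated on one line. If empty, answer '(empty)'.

Answer: crucible=4 rubber=3

Derivation:
After 1 (gather 12 rubber): rubber=12
After 2 (gather 8 wood): rubber=12 wood=8
After 3 (craft window): rubber=9 window=1 wood=6
After 4 (craft window): rubber=6 window=2 wood=4
After 5 (craft window): rubber=3 window=3 wood=2
After 6 (craft window): window=4
After 7 (gather 2 sand): sand=2 window=4
After 8 (craft crucible): crucible=4
After 9 (gather 3 rubber): crucible=4 rubber=3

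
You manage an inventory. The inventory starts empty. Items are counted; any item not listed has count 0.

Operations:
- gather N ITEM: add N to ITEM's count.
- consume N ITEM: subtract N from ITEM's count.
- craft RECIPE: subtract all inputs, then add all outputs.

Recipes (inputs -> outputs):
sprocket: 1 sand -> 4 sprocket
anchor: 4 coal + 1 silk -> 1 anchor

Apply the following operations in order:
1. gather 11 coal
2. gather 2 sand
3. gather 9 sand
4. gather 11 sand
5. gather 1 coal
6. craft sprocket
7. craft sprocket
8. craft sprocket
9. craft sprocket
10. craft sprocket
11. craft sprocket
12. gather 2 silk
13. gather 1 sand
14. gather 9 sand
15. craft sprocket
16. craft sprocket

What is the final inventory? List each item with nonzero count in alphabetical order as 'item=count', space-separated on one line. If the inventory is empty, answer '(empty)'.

After 1 (gather 11 coal): coal=11
After 2 (gather 2 sand): coal=11 sand=2
After 3 (gather 9 sand): coal=11 sand=11
After 4 (gather 11 sand): coal=11 sand=22
After 5 (gather 1 coal): coal=12 sand=22
After 6 (craft sprocket): coal=12 sand=21 sprocket=4
After 7 (craft sprocket): coal=12 sand=20 sprocket=8
After 8 (craft sprocket): coal=12 sand=19 sprocket=12
After 9 (craft sprocket): coal=12 sand=18 sprocket=16
After 10 (craft sprocket): coal=12 sand=17 sprocket=20
After 11 (craft sprocket): coal=12 sand=16 sprocket=24
After 12 (gather 2 silk): coal=12 sand=16 silk=2 sprocket=24
After 13 (gather 1 sand): coal=12 sand=17 silk=2 sprocket=24
After 14 (gather 9 sand): coal=12 sand=26 silk=2 sprocket=24
After 15 (craft sprocket): coal=12 sand=25 silk=2 sprocket=28
After 16 (craft sprocket): coal=12 sand=24 silk=2 sprocket=32

Answer: coal=12 sand=24 silk=2 sprocket=32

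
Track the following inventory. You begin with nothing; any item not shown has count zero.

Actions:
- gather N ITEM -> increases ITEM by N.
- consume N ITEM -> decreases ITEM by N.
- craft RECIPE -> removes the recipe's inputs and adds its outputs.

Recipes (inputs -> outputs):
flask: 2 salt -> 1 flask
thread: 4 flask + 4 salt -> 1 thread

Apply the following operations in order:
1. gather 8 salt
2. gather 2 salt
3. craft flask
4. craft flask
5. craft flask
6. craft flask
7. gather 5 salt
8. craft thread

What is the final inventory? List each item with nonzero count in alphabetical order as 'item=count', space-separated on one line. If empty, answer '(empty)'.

Answer: salt=3 thread=1

Derivation:
After 1 (gather 8 salt): salt=8
After 2 (gather 2 salt): salt=10
After 3 (craft flask): flask=1 salt=8
After 4 (craft flask): flask=2 salt=6
After 5 (craft flask): flask=3 salt=4
After 6 (craft flask): flask=4 salt=2
After 7 (gather 5 salt): flask=4 salt=7
After 8 (craft thread): salt=3 thread=1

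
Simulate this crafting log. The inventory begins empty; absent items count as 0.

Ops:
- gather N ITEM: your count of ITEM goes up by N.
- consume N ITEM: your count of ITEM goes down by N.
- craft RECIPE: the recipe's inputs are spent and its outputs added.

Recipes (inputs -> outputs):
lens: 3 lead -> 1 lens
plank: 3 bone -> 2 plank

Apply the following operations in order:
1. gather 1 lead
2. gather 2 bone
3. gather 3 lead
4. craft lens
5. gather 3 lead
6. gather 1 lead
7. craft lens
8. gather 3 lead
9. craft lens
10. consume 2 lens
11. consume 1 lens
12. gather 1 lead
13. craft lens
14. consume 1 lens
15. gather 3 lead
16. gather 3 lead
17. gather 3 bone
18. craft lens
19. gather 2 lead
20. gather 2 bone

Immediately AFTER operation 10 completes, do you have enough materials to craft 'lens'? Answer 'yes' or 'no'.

After 1 (gather 1 lead): lead=1
After 2 (gather 2 bone): bone=2 lead=1
After 3 (gather 3 lead): bone=2 lead=4
After 4 (craft lens): bone=2 lead=1 lens=1
After 5 (gather 3 lead): bone=2 lead=4 lens=1
After 6 (gather 1 lead): bone=2 lead=5 lens=1
After 7 (craft lens): bone=2 lead=2 lens=2
After 8 (gather 3 lead): bone=2 lead=5 lens=2
After 9 (craft lens): bone=2 lead=2 lens=3
After 10 (consume 2 lens): bone=2 lead=2 lens=1

Answer: no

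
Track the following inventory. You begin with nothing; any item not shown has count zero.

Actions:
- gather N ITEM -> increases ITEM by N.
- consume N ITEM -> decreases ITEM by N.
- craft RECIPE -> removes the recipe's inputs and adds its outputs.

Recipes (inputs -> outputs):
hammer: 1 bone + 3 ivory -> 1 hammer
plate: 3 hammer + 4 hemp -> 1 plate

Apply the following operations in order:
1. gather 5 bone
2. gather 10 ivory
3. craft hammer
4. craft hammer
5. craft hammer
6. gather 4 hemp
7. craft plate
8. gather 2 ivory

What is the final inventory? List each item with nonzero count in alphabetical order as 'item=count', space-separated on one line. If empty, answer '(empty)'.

Answer: bone=2 ivory=3 plate=1

Derivation:
After 1 (gather 5 bone): bone=5
After 2 (gather 10 ivory): bone=5 ivory=10
After 3 (craft hammer): bone=4 hammer=1 ivory=7
After 4 (craft hammer): bone=3 hammer=2 ivory=4
After 5 (craft hammer): bone=2 hammer=3 ivory=1
After 6 (gather 4 hemp): bone=2 hammer=3 hemp=4 ivory=1
After 7 (craft plate): bone=2 ivory=1 plate=1
After 8 (gather 2 ivory): bone=2 ivory=3 plate=1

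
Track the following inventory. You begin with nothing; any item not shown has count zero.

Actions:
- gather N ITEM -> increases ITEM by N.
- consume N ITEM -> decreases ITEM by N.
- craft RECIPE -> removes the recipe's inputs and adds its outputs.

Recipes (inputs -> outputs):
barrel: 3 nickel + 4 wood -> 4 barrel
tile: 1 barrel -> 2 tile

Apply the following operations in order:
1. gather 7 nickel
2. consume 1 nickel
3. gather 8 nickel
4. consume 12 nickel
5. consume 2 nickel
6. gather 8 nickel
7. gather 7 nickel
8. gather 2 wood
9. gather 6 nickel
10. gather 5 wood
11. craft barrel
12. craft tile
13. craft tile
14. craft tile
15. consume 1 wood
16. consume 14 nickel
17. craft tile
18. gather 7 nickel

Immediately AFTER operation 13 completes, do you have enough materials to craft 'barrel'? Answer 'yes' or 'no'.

Answer: no

Derivation:
After 1 (gather 7 nickel): nickel=7
After 2 (consume 1 nickel): nickel=6
After 3 (gather 8 nickel): nickel=14
After 4 (consume 12 nickel): nickel=2
After 5 (consume 2 nickel): (empty)
After 6 (gather 8 nickel): nickel=8
After 7 (gather 7 nickel): nickel=15
After 8 (gather 2 wood): nickel=15 wood=2
After 9 (gather 6 nickel): nickel=21 wood=2
After 10 (gather 5 wood): nickel=21 wood=7
After 11 (craft barrel): barrel=4 nickel=18 wood=3
After 12 (craft tile): barrel=3 nickel=18 tile=2 wood=3
After 13 (craft tile): barrel=2 nickel=18 tile=4 wood=3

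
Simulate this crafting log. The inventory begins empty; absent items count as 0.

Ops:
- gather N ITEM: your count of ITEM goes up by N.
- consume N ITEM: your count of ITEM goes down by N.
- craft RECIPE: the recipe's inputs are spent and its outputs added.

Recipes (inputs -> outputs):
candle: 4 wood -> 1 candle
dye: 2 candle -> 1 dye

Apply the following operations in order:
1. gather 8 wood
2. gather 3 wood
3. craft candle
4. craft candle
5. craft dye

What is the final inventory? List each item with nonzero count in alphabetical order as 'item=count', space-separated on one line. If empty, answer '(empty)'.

Answer: dye=1 wood=3

Derivation:
After 1 (gather 8 wood): wood=8
After 2 (gather 3 wood): wood=11
After 3 (craft candle): candle=1 wood=7
After 4 (craft candle): candle=2 wood=3
After 5 (craft dye): dye=1 wood=3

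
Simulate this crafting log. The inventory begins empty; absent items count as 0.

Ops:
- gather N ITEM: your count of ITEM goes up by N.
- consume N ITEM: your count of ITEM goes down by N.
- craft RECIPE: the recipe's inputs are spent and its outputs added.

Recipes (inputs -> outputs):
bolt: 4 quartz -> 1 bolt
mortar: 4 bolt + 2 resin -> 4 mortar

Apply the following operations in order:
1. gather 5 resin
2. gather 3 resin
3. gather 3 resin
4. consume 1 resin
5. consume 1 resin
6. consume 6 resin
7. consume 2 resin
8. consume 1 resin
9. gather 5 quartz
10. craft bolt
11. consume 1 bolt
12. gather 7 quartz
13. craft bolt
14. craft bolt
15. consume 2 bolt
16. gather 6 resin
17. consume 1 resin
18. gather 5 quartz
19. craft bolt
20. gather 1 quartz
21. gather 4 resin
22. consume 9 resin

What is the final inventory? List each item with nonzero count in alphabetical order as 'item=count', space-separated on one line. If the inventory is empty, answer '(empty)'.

Answer: bolt=1 quartz=2

Derivation:
After 1 (gather 5 resin): resin=5
After 2 (gather 3 resin): resin=8
After 3 (gather 3 resin): resin=11
After 4 (consume 1 resin): resin=10
After 5 (consume 1 resin): resin=9
After 6 (consume 6 resin): resin=3
After 7 (consume 2 resin): resin=1
After 8 (consume 1 resin): (empty)
After 9 (gather 5 quartz): quartz=5
After 10 (craft bolt): bolt=1 quartz=1
After 11 (consume 1 bolt): quartz=1
After 12 (gather 7 quartz): quartz=8
After 13 (craft bolt): bolt=1 quartz=4
After 14 (craft bolt): bolt=2
After 15 (consume 2 bolt): (empty)
After 16 (gather 6 resin): resin=6
After 17 (consume 1 resin): resin=5
After 18 (gather 5 quartz): quartz=5 resin=5
After 19 (craft bolt): bolt=1 quartz=1 resin=5
After 20 (gather 1 quartz): bolt=1 quartz=2 resin=5
After 21 (gather 4 resin): bolt=1 quartz=2 resin=9
After 22 (consume 9 resin): bolt=1 quartz=2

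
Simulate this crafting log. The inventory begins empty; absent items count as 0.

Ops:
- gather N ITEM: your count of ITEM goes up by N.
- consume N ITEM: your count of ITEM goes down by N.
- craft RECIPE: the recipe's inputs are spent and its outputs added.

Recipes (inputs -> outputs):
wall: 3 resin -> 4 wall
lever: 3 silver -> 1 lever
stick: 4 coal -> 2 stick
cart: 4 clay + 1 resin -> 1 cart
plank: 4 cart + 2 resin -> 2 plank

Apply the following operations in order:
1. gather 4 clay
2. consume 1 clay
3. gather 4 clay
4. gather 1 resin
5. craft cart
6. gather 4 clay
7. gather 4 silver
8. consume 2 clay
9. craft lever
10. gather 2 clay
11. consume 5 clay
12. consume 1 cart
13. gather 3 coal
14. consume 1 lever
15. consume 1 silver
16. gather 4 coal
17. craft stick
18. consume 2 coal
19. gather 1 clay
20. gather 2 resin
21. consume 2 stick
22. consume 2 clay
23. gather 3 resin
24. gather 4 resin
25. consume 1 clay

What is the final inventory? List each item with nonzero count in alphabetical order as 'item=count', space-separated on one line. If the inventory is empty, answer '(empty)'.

After 1 (gather 4 clay): clay=4
After 2 (consume 1 clay): clay=3
After 3 (gather 4 clay): clay=7
After 4 (gather 1 resin): clay=7 resin=1
After 5 (craft cart): cart=1 clay=3
After 6 (gather 4 clay): cart=1 clay=7
After 7 (gather 4 silver): cart=1 clay=7 silver=4
After 8 (consume 2 clay): cart=1 clay=5 silver=4
After 9 (craft lever): cart=1 clay=5 lever=1 silver=1
After 10 (gather 2 clay): cart=1 clay=7 lever=1 silver=1
After 11 (consume 5 clay): cart=1 clay=2 lever=1 silver=1
After 12 (consume 1 cart): clay=2 lever=1 silver=1
After 13 (gather 3 coal): clay=2 coal=3 lever=1 silver=1
After 14 (consume 1 lever): clay=2 coal=3 silver=1
After 15 (consume 1 silver): clay=2 coal=3
After 16 (gather 4 coal): clay=2 coal=7
After 17 (craft stick): clay=2 coal=3 stick=2
After 18 (consume 2 coal): clay=2 coal=1 stick=2
After 19 (gather 1 clay): clay=3 coal=1 stick=2
After 20 (gather 2 resin): clay=3 coal=1 resin=2 stick=2
After 21 (consume 2 stick): clay=3 coal=1 resin=2
After 22 (consume 2 clay): clay=1 coal=1 resin=2
After 23 (gather 3 resin): clay=1 coal=1 resin=5
After 24 (gather 4 resin): clay=1 coal=1 resin=9
After 25 (consume 1 clay): coal=1 resin=9

Answer: coal=1 resin=9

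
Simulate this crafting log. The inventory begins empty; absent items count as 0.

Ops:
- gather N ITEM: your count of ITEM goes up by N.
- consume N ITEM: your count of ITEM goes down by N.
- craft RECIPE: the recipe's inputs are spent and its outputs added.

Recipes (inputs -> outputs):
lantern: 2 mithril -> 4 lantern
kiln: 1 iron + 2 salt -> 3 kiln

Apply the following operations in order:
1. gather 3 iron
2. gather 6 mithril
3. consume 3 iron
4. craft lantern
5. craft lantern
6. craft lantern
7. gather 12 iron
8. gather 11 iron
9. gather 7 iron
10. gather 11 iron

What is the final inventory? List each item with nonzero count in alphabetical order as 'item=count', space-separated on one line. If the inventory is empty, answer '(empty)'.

After 1 (gather 3 iron): iron=3
After 2 (gather 6 mithril): iron=3 mithril=6
After 3 (consume 3 iron): mithril=6
After 4 (craft lantern): lantern=4 mithril=4
After 5 (craft lantern): lantern=8 mithril=2
After 6 (craft lantern): lantern=12
After 7 (gather 12 iron): iron=12 lantern=12
After 8 (gather 11 iron): iron=23 lantern=12
After 9 (gather 7 iron): iron=30 lantern=12
After 10 (gather 11 iron): iron=41 lantern=12

Answer: iron=41 lantern=12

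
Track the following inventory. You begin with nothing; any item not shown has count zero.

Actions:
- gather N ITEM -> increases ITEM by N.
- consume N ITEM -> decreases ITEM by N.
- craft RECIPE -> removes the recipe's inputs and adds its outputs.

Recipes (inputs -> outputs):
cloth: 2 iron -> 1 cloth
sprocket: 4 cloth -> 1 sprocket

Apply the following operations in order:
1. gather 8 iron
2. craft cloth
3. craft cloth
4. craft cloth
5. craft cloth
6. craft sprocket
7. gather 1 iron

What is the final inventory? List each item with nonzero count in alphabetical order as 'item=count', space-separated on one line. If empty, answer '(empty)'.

Answer: iron=1 sprocket=1

Derivation:
After 1 (gather 8 iron): iron=8
After 2 (craft cloth): cloth=1 iron=6
After 3 (craft cloth): cloth=2 iron=4
After 4 (craft cloth): cloth=3 iron=2
After 5 (craft cloth): cloth=4
After 6 (craft sprocket): sprocket=1
After 7 (gather 1 iron): iron=1 sprocket=1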